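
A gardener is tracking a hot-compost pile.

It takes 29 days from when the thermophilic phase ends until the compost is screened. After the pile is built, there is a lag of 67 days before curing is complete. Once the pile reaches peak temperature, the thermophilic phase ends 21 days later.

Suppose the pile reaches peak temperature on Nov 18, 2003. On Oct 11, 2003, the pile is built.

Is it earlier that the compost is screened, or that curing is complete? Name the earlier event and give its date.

The pile reaches peak temperature: Nov 18, 2003.
The thermophilic phase ends: Nov 18, 2003 + 21 days = Dec 9, 2003.
The compost is screened: Dec 9, 2003 + 29 days = Jan 7, 2004.
The pile is built: Oct 11, 2003.
Curing is complete: Oct 11, 2003 + 67 days = Dec 17, 2003.
Comparing: the compost is screened on Jan 7, 2004 vs curing is complete on Dec 17, 2003. Earlier: curing is complete.

Curing is complete — Dec 17, 2003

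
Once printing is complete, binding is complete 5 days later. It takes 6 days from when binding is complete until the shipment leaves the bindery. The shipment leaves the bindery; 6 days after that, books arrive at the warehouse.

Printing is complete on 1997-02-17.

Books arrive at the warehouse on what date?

Printing is complete: Feb 17, 1997.
Binding is complete: Feb 17, 1997 + 5 days = Feb 22, 1997.
The shipment leaves the bindery: Feb 22, 1997 + 6 days = Feb 28, 1997.
Books arrive at the warehouse: Feb 28, 1997 + 6 days = Mar 6, 1997.

1997-03-06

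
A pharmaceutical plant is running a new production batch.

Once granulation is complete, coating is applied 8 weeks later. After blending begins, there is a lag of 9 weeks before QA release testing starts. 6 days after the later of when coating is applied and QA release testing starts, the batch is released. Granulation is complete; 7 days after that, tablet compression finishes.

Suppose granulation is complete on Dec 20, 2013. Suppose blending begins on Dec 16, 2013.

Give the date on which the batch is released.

Feb 23, 2014

Granulation is complete: Dec 20, 2013.
Coating is applied: Dec 20, 2013 + 8 weeks = Feb 14, 2014.
Blending begins: Dec 16, 2013.
QA release testing starts: Dec 16, 2013 + 9 weeks = Feb 17, 2014.
Both prerequisites met — coating is applied (Feb 14, 2014), QA release testing starts (Feb 17, 2014); the later is Feb 17, 2014.
The batch is released: Feb 17, 2014 + 6 days = Feb 23, 2014.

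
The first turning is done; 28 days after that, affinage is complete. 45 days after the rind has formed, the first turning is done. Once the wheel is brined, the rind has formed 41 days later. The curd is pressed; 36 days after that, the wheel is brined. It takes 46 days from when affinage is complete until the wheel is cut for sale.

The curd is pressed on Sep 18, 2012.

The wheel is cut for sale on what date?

The curd is pressed: Sep 18, 2012.
The wheel is brined: Sep 18, 2012 + 36 days = Oct 24, 2012.
The rind has formed: Oct 24, 2012 + 41 days = Dec 4, 2012.
The first turning is done: Dec 4, 2012 + 45 days = Jan 18, 2013.
Affinage is complete: Jan 18, 2013 + 28 days = Feb 15, 2013.
The wheel is cut for sale: Feb 15, 2013 + 46 days = Apr 2, 2013.

Apr 2, 2013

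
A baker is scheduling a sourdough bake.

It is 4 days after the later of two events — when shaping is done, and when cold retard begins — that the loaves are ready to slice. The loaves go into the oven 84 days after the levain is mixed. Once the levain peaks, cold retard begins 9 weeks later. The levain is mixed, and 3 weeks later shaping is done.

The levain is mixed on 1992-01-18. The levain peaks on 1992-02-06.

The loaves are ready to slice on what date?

1992-04-13

The levain is mixed: Jan 18, 1992.
Shaping is done: Jan 18, 1992 + 3 weeks = Feb 8, 1992.
The levain peaks: Feb 6, 1992.
Cold retard begins: Feb 6, 1992 + 9 weeks = Apr 9, 1992.
Both prerequisites met — shaping is done (Feb 8, 1992), cold retard begins (Apr 9, 1992); the later is Apr 9, 1992.
The loaves are ready to slice: Apr 9, 1992 + 4 days = Apr 13, 1992.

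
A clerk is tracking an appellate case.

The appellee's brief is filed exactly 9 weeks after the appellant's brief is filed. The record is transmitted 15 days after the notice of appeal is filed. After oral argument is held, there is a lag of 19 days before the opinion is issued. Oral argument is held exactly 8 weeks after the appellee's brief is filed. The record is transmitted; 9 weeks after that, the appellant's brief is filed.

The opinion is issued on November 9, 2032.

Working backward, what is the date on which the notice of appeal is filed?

April 7, 2032

The opinion is issued: Nov 9, 2032.
Oral argument is held: Nov 9, 2032 − 19 days = Oct 21, 2032.
The appellee's brief is filed: Oct 21, 2032 − 8 weeks = Aug 26, 2032.
The appellant's brief is filed: Aug 26, 2032 − 9 weeks = Jun 24, 2032.
The record is transmitted: Jun 24, 2032 − 9 weeks = Apr 22, 2032.
The notice of appeal is filed: Apr 22, 2032 − 15 days = Apr 7, 2032.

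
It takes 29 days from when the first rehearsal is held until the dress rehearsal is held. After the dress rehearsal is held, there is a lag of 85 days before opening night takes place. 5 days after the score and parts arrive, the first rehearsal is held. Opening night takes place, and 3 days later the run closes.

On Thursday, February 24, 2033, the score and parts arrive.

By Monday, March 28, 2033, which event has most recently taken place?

The score and parts arrive: Feb 24, 2033.
The first rehearsal is held: Feb 24, 2033 + 5 days = Mar 1, 2033.
The dress rehearsal is held: Mar 1, 2033 + 29 days = Mar 30, 2033.
Opening night takes place: Mar 30, 2033 + 85 days = Jun 23, 2033.
The run closes: Jun 23, 2033 + 3 days = Jun 26, 2033.
Mar 28, 2033 falls between when the first rehearsal is held (Mar 1, 2033) and when the dress rehearsal is held (Mar 30, 2033).

The first rehearsal is held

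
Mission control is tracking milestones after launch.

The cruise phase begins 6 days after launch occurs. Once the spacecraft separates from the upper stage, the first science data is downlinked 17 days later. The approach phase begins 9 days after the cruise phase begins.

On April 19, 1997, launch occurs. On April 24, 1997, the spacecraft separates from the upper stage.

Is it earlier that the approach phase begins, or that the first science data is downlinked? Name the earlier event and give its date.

Launch occurs: Apr 19, 1997.
The cruise phase begins: Apr 19, 1997 + 6 days = Apr 25, 1997.
The approach phase begins: Apr 25, 1997 + 9 days = May 4, 1997.
The spacecraft separates from the upper stage: Apr 24, 1997.
The first science data is downlinked: Apr 24, 1997 + 17 days = May 11, 1997.
Comparing: the approach phase begins on May 4, 1997 vs the first science data is downlinked on May 11, 1997. Earlier: the approach phase begins.

The approach phase begins — May 4, 1997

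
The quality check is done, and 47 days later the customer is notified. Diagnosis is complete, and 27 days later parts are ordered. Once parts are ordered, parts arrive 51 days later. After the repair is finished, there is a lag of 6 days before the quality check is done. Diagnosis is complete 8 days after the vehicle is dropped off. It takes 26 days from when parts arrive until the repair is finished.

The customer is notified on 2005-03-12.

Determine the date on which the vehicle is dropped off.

2004-09-28

The customer is notified: Mar 12, 2005.
The quality check is done: Mar 12, 2005 − 47 days = Jan 24, 2005.
The repair is finished: Jan 24, 2005 − 6 days = Jan 18, 2005.
Parts arrive: Jan 18, 2005 − 26 days = Dec 23, 2004.
Parts are ordered: Dec 23, 2004 − 51 days = Nov 2, 2004.
Diagnosis is complete: Nov 2, 2004 − 27 days = Oct 6, 2004.
The vehicle is dropped off: Oct 6, 2004 − 8 days = Sep 28, 2004.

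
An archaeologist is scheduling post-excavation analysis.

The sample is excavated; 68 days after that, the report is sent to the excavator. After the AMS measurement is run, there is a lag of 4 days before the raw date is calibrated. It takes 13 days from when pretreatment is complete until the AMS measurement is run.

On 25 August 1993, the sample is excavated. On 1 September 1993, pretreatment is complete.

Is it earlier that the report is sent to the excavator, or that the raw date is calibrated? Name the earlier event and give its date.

The sample is excavated: Aug 25, 1993.
The report is sent to the excavator: Aug 25, 1993 + 68 days = Nov 1, 1993.
Pretreatment is complete: Sep 1, 1993.
The AMS measurement is run: Sep 1, 1993 + 13 days = Sep 14, 1993.
The raw date is calibrated: Sep 14, 1993 + 4 days = Sep 18, 1993.
Comparing: the report is sent to the excavator on Nov 1, 1993 vs the raw date is calibrated on Sep 18, 1993. Earlier: the raw date is calibrated.

The raw date is calibrated — 18 September 1993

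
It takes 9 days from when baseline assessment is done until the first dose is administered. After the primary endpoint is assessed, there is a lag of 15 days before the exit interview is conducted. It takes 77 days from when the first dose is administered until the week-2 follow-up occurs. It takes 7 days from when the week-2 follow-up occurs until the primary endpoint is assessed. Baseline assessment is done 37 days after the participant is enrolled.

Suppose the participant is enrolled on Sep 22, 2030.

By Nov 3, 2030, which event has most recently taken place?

Baseline assessment is done

The participant is enrolled: Sep 22, 2030.
Baseline assessment is done: Sep 22, 2030 + 37 days = Oct 29, 2030.
The first dose is administered: Oct 29, 2030 + 9 days = Nov 7, 2030.
The week-2 follow-up occurs: Nov 7, 2030 + 77 days = Jan 23, 2031.
The primary endpoint is assessed: Jan 23, 2031 + 7 days = Jan 30, 2031.
The exit interview is conducted: Jan 30, 2031 + 15 days = Feb 14, 2031.
Nov 3, 2030 falls between when baseline assessment is done (Oct 29, 2030) and when the first dose is administered (Nov 7, 2030).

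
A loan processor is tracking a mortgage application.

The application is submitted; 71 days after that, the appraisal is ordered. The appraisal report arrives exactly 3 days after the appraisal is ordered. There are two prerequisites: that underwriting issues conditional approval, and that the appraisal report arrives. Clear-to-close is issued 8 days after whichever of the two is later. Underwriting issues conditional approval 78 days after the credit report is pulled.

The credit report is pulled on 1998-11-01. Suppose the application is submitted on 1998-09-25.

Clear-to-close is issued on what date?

The credit report is pulled: Nov 1, 1998.
Underwriting issues conditional approval: Nov 1, 1998 + 78 days = Jan 18, 1999.
The application is submitted: Sep 25, 1998.
The appraisal is ordered: Sep 25, 1998 + 71 days = Dec 5, 1998.
The appraisal report arrives: Dec 5, 1998 + 3 days = Dec 8, 1998.
Both prerequisites met — underwriting issues conditional approval (Jan 18, 1999), the appraisal report arrives (Dec 8, 1998); the later is Jan 18, 1999.
Clear-to-close is issued: Jan 18, 1999 + 8 days = Jan 26, 1999.

1999-01-26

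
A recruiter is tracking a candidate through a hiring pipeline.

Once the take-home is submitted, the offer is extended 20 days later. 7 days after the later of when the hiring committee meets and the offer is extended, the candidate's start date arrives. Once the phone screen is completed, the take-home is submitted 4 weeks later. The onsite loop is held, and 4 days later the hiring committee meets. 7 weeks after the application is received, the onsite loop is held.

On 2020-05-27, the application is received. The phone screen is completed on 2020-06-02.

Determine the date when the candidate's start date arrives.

2020-07-27

The application is received: May 27, 2020.
The onsite loop is held: May 27, 2020 + 7 weeks = Jul 15, 2020.
The hiring committee meets: Jul 15, 2020 + 4 days = Jul 19, 2020.
The phone screen is completed: Jun 2, 2020.
The take-home is submitted: Jun 2, 2020 + 4 weeks = Jun 30, 2020.
The offer is extended: Jun 30, 2020 + 20 days = Jul 20, 2020.
Both prerequisites met — the hiring committee meets (Jul 19, 2020), the offer is extended (Jul 20, 2020); the later is Jul 20, 2020.
The candidate's start date arrives: Jul 20, 2020 + 7 days = Jul 27, 2020.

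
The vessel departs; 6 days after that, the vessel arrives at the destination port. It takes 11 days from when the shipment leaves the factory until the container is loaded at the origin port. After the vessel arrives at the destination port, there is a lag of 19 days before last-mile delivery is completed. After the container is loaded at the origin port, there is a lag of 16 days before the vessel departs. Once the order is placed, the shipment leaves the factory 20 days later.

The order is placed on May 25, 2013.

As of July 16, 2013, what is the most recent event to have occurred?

The order is placed: May 25, 2013.
The shipment leaves the factory: May 25, 2013 + 20 days = Jun 14, 2013.
The container is loaded at the origin port: Jun 14, 2013 + 11 days = Jun 25, 2013.
The vessel departs: Jun 25, 2013 + 16 days = Jul 11, 2013.
The vessel arrives at the destination port: Jul 11, 2013 + 6 days = Jul 17, 2013.
Last-mile delivery is completed: Jul 17, 2013 + 19 days = Aug 5, 2013.
Jul 16, 2013 falls between when the vessel departs (Jul 11, 2013) and when the vessel arrives at the destination port (Jul 17, 2013).

The vessel departs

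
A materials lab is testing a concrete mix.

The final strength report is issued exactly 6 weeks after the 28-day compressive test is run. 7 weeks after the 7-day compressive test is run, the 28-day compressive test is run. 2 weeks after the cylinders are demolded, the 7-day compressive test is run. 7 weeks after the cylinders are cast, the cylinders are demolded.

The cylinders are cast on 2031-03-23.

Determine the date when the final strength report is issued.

2031-08-24

The cylinders are cast: Mar 23, 2031.
The cylinders are demolded: Mar 23, 2031 + 7 weeks = May 11, 2031.
The 7-day compressive test is run: May 11, 2031 + 2 weeks = May 25, 2031.
The 28-day compressive test is run: May 25, 2031 + 7 weeks = Jul 13, 2031.
The final strength report is issued: Jul 13, 2031 + 6 weeks = Aug 24, 2031.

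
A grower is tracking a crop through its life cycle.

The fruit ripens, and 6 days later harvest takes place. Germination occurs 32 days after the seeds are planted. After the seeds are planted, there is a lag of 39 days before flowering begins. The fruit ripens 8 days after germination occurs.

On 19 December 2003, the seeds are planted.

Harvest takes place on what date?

3 February 2004

The seeds are planted: Dec 19, 2003.
Germination occurs: Dec 19, 2003 + 32 days = Jan 20, 2004.
The fruit ripens: Jan 20, 2004 + 8 days = Jan 28, 2004.
Harvest takes place: Jan 28, 2004 + 6 days = Feb 3, 2004.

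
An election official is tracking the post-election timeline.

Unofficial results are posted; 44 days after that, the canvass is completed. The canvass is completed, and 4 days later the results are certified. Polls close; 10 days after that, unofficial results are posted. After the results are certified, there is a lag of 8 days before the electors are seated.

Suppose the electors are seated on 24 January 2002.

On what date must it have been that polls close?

The electors are seated: Jan 24, 2002.
The results are certified: Jan 24, 2002 − 8 days = Jan 16, 2002.
The canvass is completed: Jan 16, 2002 − 4 days = Jan 12, 2002.
Unofficial results are posted: Jan 12, 2002 − 44 days = Nov 29, 2001.
Polls close: Nov 29, 2001 − 10 days = Nov 19, 2001.

19 November 2001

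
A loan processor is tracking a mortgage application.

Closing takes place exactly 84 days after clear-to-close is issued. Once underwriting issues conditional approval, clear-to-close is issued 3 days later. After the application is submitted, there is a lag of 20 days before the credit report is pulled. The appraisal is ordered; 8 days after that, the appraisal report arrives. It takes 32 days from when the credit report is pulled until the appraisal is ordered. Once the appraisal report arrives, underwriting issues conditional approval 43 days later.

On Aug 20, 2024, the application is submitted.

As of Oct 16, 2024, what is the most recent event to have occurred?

The application is submitted: Aug 20, 2024.
The credit report is pulled: Aug 20, 2024 + 20 days = Sep 9, 2024.
The appraisal is ordered: Sep 9, 2024 + 32 days = Oct 11, 2024.
The appraisal report arrives: Oct 11, 2024 + 8 days = Oct 19, 2024.
Underwriting issues conditional approval: Oct 19, 2024 + 43 days = Dec 1, 2024.
Clear-to-close is issued: Dec 1, 2024 + 3 days = Dec 4, 2024.
Closing takes place: Dec 4, 2024 + 84 days = Feb 26, 2025.
Oct 16, 2024 falls between when the appraisal is ordered (Oct 11, 2024) and when the appraisal report arrives (Oct 19, 2024).

The appraisal is ordered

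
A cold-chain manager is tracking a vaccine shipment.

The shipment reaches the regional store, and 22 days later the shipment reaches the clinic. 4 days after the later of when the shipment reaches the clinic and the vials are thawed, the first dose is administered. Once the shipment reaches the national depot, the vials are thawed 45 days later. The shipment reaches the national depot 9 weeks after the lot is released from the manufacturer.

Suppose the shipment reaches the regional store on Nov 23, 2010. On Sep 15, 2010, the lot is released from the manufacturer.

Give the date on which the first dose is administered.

Jan 5, 2011

The shipment reaches the regional store: Nov 23, 2010.
The shipment reaches the clinic: Nov 23, 2010 + 22 days = Dec 15, 2010.
The lot is released from the manufacturer: Sep 15, 2010.
The shipment reaches the national depot: Sep 15, 2010 + 9 weeks = Nov 17, 2010.
The vials are thawed: Nov 17, 2010 + 45 days = Jan 1, 2011.
Both prerequisites met — the shipment reaches the clinic (Dec 15, 2010), the vials are thawed (Jan 1, 2011); the later is Jan 1, 2011.
The first dose is administered: Jan 1, 2011 + 4 days = Jan 5, 2011.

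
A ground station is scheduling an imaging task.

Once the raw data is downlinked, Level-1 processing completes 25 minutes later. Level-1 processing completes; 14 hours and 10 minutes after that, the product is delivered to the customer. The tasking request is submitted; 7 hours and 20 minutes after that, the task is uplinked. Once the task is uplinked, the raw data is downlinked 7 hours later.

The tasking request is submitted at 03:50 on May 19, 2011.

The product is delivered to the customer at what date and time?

The tasking request is submitted: 03:50 May 19, 2011.
The task is uplinked: 03:50 May 19, 2011 + 7h20m = 11:10 May 19, 2011.
The raw data is downlinked: 11:10 May 19, 2011 + 7h = 18:10 May 19, 2011.
Level-1 processing completes: 18:10 May 19, 2011 + 25m = 18:35 May 19, 2011.
The product is delivered to the customer: 18:35 May 19, 2011 + 14h10m = 08:45 May 20, 2011.

08:45 on May 20, 2011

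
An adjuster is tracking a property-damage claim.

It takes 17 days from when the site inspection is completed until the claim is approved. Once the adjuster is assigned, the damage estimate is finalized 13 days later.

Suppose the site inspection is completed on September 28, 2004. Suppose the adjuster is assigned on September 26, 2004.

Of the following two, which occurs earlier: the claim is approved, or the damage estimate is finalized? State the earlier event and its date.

The site inspection is completed: Sep 28, 2004.
The claim is approved: Sep 28, 2004 + 17 days = Oct 15, 2004.
The adjuster is assigned: Sep 26, 2004.
The damage estimate is finalized: Sep 26, 2004 + 13 days = Oct 9, 2004.
Comparing: the claim is approved on Oct 15, 2004 vs the damage estimate is finalized on Oct 9, 2004. Earlier: the damage estimate is finalized.

The damage estimate is finalized — October 9, 2004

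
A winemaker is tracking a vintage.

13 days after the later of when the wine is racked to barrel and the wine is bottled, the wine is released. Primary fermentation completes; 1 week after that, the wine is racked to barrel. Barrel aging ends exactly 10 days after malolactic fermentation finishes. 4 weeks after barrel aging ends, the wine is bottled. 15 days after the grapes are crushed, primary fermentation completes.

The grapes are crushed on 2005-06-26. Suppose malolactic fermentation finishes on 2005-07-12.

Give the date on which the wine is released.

The grapes are crushed: Jun 26, 2005.
Primary fermentation completes: Jun 26, 2005 + 15 days = Jul 11, 2005.
The wine is racked to barrel: Jul 11, 2005 + 1 week = Jul 18, 2005.
Malolactic fermentation finishes: Jul 12, 2005.
Barrel aging ends: Jul 12, 2005 + 10 days = Jul 22, 2005.
The wine is bottled: Jul 22, 2005 + 4 weeks = Aug 19, 2005.
Both prerequisites met — the wine is racked to barrel (Jul 18, 2005), the wine is bottled (Aug 19, 2005); the later is Aug 19, 2005.
The wine is released: Aug 19, 2005 + 13 days = Sep 1, 2005.

2005-09-01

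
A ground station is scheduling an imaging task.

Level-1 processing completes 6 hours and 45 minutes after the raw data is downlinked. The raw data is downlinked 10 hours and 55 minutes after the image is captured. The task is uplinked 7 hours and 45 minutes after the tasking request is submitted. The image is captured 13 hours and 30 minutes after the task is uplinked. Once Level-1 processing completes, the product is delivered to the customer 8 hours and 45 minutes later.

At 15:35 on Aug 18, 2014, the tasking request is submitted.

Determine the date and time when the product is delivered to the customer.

The tasking request is submitted: 15:35 Aug 18, 2014.
The task is uplinked: 15:35 Aug 18, 2014 + 7h45m = 23:20 Aug 18, 2014.
The image is captured: 23:20 Aug 18, 2014 + 13h30m = 12:50 Aug 19, 2014.
The raw data is downlinked: 12:50 Aug 19, 2014 + 10h55m = 23:45 Aug 19, 2014.
Level-1 processing completes: 23:45 Aug 19, 2014 + 6h45m = 06:30 Aug 20, 2014.
The product is delivered to the customer: 06:30 Aug 20, 2014 + 8h45m = 15:15 Aug 20, 2014.

15:15 on Aug 20, 2014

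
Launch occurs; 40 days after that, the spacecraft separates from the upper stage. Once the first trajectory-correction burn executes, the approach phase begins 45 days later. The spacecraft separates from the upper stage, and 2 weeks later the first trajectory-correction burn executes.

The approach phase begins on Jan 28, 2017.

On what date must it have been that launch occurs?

Oct 21, 2016

The approach phase begins: Jan 28, 2017.
The first trajectory-correction burn executes: Jan 28, 2017 − 45 days = Dec 14, 2016.
The spacecraft separates from the upper stage: Dec 14, 2016 − 2 weeks = Nov 30, 2016.
Launch occurs: Nov 30, 2016 − 40 days = Oct 21, 2016.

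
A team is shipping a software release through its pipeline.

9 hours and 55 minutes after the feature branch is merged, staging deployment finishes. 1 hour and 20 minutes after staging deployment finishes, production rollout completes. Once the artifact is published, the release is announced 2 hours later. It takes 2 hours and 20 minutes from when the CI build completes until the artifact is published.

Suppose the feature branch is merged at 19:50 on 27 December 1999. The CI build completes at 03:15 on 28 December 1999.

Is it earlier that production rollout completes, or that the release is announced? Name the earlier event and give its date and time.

Production rollout completes — 07:05 on 28 December 1999

The feature branch is merged: 19:50 Dec 27, 1999.
Staging deployment finishes: 19:50 Dec 27, 1999 + 9h55m = 05:45 Dec 28, 1999.
Production rollout completes: 05:45 Dec 28, 1999 + 1h20m = 07:05 Dec 28, 1999.
The CI build completes: 03:15 Dec 28, 1999.
The artifact is published: 03:15 Dec 28, 1999 + 2h20m = 05:35 Dec 28, 1999.
The release is announced: 05:35 Dec 28, 1999 + 2h = 07:35 Dec 28, 1999.
Comparing: production rollout completes at 07:05 Dec 28, 1999 vs the release is announced at 07:35 Dec 28, 1999. Earlier: production rollout completes.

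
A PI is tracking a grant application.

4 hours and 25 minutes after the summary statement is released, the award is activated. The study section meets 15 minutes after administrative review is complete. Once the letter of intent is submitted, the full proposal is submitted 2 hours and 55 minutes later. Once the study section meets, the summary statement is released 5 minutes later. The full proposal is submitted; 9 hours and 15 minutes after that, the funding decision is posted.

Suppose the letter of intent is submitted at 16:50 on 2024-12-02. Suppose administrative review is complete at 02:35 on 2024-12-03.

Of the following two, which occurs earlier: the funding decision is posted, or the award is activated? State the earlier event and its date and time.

The letter of intent is submitted: 16:50 Dec 2, 2024.
The full proposal is submitted: 16:50 Dec 2, 2024 + 2h55m = 19:45 Dec 2, 2024.
The funding decision is posted: 19:45 Dec 2, 2024 + 9h15m = 05:00 Dec 3, 2024.
Administrative review is complete: 02:35 Dec 3, 2024.
The study section meets: 02:35 Dec 3, 2024 + 15m = 02:50 Dec 3, 2024.
The summary statement is released: 02:50 Dec 3, 2024 + 5m = 02:55 Dec 3, 2024.
The award is activated: 02:55 Dec 3, 2024 + 4h25m = 07:20 Dec 3, 2024.
Comparing: the funding decision is posted at 05:00 Dec 3, 2024 vs the award is activated at 07:20 Dec 3, 2024. Earlier: the funding decision is posted.

The funding decision is posted — 05:00 on 2024-12-03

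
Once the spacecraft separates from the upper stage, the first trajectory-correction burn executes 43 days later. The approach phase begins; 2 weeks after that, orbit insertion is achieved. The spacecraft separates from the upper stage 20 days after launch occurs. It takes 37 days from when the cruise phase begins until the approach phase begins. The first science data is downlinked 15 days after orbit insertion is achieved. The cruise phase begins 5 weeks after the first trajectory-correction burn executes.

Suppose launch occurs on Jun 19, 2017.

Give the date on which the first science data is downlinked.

Launch occurs: Jun 19, 2017.
The spacecraft separates from the upper stage: Jun 19, 2017 + 20 days = Jul 9, 2017.
The first trajectory-correction burn executes: Jul 9, 2017 + 43 days = Aug 21, 2017.
The cruise phase begins: Aug 21, 2017 + 5 weeks = Sep 25, 2017.
The approach phase begins: Sep 25, 2017 + 37 days = Nov 1, 2017.
Orbit insertion is achieved: Nov 1, 2017 + 2 weeks = Nov 15, 2017.
The first science data is downlinked: Nov 15, 2017 + 15 days = Nov 30, 2017.

Nov 30, 2017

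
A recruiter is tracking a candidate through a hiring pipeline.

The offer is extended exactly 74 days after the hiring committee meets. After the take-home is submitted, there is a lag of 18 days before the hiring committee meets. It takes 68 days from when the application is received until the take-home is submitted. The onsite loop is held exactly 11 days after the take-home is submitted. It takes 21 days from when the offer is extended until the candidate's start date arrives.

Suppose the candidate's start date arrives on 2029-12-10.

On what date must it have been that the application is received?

The candidate's start date arrives: Dec 10, 2029.
The offer is extended: Dec 10, 2029 − 21 days = Nov 19, 2029.
The hiring committee meets: Nov 19, 2029 − 74 days = Sep 6, 2029.
The take-home is submitted: Sep 6, 2029 − 18 days = Aug 19, 2029.
The application is received: Aug 19, 2029 − 68 days = Jun 12, 2029.

2029-06-12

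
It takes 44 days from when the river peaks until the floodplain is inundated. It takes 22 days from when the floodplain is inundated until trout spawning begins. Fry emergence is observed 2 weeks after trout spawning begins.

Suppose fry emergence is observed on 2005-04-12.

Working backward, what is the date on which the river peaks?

2005-01-22

Fry emergence is observed: Apr 12, 2005.
Trout spawning begins: Apr 12, 2005 − 2 weeks = Mar 29, 2005.
The floodplain is inundated: Mar 29, 2005 − 22 days = Mar 7, 2005.
The river peaks: Mar 7, 2005 − 44 days = Jan 22, 2005.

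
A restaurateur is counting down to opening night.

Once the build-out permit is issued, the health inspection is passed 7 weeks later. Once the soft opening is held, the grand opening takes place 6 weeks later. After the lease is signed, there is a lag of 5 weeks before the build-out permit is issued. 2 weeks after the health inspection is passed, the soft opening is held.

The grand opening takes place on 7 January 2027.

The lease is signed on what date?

The grand opening takes place: Jan 7, 2027.
The soft opening is held: Jan 7, 2027 − 6 weeks = Nov 26, 2026.
The health inspection is passed: Nov 26, 2026 − 2 weeks = Nov 12, 2026.
The build-out permit is issued: Nov 12, 2026 − 7 weeks = Sep 24, 2026.
The lease is signed: Sep 24, 2026 − 5 weeks = Aug 20, 2026.

20 August 2026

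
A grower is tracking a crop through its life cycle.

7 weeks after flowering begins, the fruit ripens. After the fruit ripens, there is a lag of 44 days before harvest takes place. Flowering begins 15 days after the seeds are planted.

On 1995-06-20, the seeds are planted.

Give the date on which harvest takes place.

The seeds are planted: Jun 20, 1995.
Flowering begins: Jun 20, 1995 + 15 days = Jul 5, 1995.
The fruit ripens: Jul 5, 1995 + 7 weeks = Aug 23, 1995.
Harvest takes place: Aug 23, 1995 + 44 days = Oct 6, 1995.

1995-10-06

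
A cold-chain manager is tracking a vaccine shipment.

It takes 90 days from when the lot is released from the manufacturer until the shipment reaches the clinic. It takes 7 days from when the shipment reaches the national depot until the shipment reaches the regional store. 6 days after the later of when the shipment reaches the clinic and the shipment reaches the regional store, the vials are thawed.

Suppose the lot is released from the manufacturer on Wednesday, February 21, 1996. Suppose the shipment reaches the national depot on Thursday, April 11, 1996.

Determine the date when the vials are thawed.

Monday, May 27, 1996

The lot is released from the manufacturer: Feb 21, 1996.
The shipment reaches the clinic: Feb 21, 1996 + 90 days = May 21, 1996.
The shipment reaches the national depot: Apr 11, 1996.
The shipment reaches the regional store: Apr 11, 1996 + 7 days = Apr 18, 1996.
Both prerequisites met — the shipment reaches the clinic (May 21, 1996), the shipment reaches the regional store (Apr 18, 1996); the later is May 21, 1996.
The vials are thawed: May 21, 1996 + 6 days = May 27, 1996.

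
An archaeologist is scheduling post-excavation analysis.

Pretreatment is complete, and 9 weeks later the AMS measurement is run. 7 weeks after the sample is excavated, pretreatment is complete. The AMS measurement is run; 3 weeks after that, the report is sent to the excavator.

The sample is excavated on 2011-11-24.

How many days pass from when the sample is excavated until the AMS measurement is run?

Causal path: the sample is excavated → pretreatment is complete → the AMS measurement is run.
Total delay along the path: 7 + 9 weeks = 16 weeks = 112 days.

112 days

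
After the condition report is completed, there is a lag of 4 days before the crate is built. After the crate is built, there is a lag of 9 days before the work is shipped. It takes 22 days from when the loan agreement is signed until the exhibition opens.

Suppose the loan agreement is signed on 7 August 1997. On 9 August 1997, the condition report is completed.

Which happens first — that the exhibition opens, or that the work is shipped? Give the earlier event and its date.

The loan agreement is signed: Aug 7, 1997.
The exhibition opens: Aug 7, 1997 + 22 days = Aug 29, 1997.
The condition report is completed: Aug 9, 1997.
The crate is built: Aug 9, 1997 + 4 days = Aug 13, 1997.
The work is shipped: Aug 13, 1997 + 9 days = Aug 22, 1997.
Comparing: the exhibition opens on Aug 29, 1997 vs the work is shipped on Aug 22, 1997. Earlier: the work is shipped.

The work is shipped — 22 August 1997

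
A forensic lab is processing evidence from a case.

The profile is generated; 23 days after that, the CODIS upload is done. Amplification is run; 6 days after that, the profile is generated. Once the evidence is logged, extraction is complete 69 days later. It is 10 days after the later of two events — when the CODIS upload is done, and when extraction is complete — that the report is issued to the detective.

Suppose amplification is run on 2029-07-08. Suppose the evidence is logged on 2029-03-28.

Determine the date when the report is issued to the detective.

2029-08-16

Amplification is run: Jul 8, 2029.
The profile is generated: Jul 8, 2029 + 6 days = Jul 14, 2029.
The CODIS upload is done: Jul 14, 2029 + 23 days = Aug 6, 2029.
The evidence is logged: Mar 28, 2029.
Extraction is complete: Mar 28, 2029 + 69 days = Jun 5, 2029.
Both prerequisites met — the CODIS upload is done (Aug 6, 2029), extraction is complete (Jun 5, 2029); the later is Aug 6, 2029.
The report is issued to the detective: Aug 6, 2029 + 10 days = Aug 16, 2029.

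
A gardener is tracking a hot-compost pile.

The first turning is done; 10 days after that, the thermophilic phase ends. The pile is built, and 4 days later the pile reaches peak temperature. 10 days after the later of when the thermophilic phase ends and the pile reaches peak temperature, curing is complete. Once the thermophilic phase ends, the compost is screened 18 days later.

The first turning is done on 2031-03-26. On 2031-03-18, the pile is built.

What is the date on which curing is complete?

The first turning is done: Mar 26, 2031.
The thermophilic phase ends: Mar 26, 2031 + 10 days = Apr 5, 2031.
The pile is built: Mar 18, 2031.
The pile reaches peak temperature: Mar 18, 2031 + 4 days = Mar 22, 2031.
Both prerequisites met — the thermophilic phase ends (Apr 5, 2031), the pile reaches peak temperature (Mar 22, 2031); the later is Apr 5, 2031.
Curing is complete: Apr 5, 2031 + 10 days = Apr 15, 2031.

2031-04-15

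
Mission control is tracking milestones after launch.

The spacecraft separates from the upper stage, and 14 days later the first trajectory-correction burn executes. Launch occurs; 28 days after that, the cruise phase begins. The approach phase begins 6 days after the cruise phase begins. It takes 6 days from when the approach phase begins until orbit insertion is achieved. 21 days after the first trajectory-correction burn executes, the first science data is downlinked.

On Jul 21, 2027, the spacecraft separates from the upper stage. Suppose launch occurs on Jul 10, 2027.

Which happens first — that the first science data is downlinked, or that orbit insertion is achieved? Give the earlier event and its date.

The spacecraft separates from the upper stage: Jul 21, 2027.
The first trajectory-correction burn executes: Jul 21, 2027 + 14 days = Aug 4, 2027.
The first science data is downlinked: Aug 4, 2027 + 21 days = Aug 25, 2027.
Launch occurs: Jul 10, 2027.
The cruise phase begins: Jul 10, 2027 + 28 days = Aug 7, 2027.
The approach phase begins: Aug 7, 2027 + 6 days = Aug 13, 2027.
Orbit insertion is achieved: Aug 13, 2027 + 6 days = Aug 19, 2027.
Comparing: the first science data is downlinked on Aug 25, 2027 vs orbit insertion is achieved on Aug 19, 2027. Earlier: orbit insertion is achieved.

Orbit insertion is achieved — Aug 19, 2027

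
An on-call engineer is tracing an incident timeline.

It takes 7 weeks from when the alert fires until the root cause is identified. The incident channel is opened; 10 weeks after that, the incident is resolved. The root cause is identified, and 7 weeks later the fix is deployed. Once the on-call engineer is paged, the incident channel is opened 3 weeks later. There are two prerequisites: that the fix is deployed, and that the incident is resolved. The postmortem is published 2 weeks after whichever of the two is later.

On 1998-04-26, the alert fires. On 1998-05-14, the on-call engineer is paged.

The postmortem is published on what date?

1998-08-27

The alert fires: Apr 26, 1998.
The root cause is identified: Apr 26, 1998 + 7 weeks = Jun 14, 1998.
The fix is deployed: Jun 14, 1998 + 7 weeks = Aug 2, 1998.
The on-call engineer is paged: May 14, 1998.
The incident channel is opened: May 14, 1998 + 3 weeks = Jun 4, 1998.
The incident is resolved: Jun 4, 1998 + 10 weeks = Aug 13, 1998.
Both prerequisites met — the fix is deployed (Aug 2, 1998), the incident is resolved (Aug 13, 1998); the later is Aug 13, 1998.
The postmortem is published: Aug 13, 1998 + 2 weeks = Aug 27, 1998.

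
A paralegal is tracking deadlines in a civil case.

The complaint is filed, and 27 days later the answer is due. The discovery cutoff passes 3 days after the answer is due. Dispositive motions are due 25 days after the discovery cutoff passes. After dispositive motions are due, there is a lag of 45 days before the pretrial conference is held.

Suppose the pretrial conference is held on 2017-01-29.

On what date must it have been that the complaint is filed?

2016-10-21

The pretrial conference is held: Jan 29, 2017.
Dispositive motions are due: Jan 29, 2017 − 45 days = Dec 15, 2016.
The discovery cutoff passes: Dec 15, 2016 − 25 days = Nov 20, 2016.
The answer is due: Nov 20, 2016 − 3 days = Nov 17, 2016.
The complaint is filed: Nov 17, 2016 − 27 days = Oct 21, 2016.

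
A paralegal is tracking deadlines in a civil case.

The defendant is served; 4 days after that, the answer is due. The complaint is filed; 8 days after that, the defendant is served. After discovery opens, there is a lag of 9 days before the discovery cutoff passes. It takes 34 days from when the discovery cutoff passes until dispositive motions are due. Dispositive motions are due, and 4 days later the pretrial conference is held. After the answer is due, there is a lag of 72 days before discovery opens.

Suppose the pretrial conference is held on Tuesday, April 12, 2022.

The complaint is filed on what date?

The pretrial conference is held: Apr 12, 2022.
Dispositive motions are due: Apr 12, 2022 − 4 days = Apr 8, 2022.
The discovery cutoff passes: Apr 8, 2022 − 34 days = Mar 5, 2022.
Discovery opens: Mar 5, 2022 − 9 days = Feb 24, 2022.
The answer is due: Feb 24, 2022 − 72 days = Dec 14, 2021.
The defendant is served: Dec 14, 2021 − 4 days = Dec 10, 2021.
The complaint is filed: Dec 10, 2021 − 8 days = Dec 2, 2021.

Thursday, December 2, 2021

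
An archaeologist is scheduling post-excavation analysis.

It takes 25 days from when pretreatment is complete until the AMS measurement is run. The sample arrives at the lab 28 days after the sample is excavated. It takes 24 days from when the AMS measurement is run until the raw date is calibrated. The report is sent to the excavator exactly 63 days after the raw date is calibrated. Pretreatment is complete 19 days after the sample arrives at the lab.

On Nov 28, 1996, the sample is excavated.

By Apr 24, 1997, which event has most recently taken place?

The raw date is calibrated

The sample is excavated: Nov 28, 1996.
The sample arrives at the lab: Nov 28, 1996 + 28 days = Dec 26, 1996.
Pretreatment is complete: Dec 26, 1996 + 19 days = Jan 14, 1997.
The AMS measurement is run: Jan 14, 1997 + 25 days = Feb 8, 1997.
The raw date is calibrated: Feb 8, 1997 + 24 days = Mar 4, 1997.
The report is sent to the excavator: Mar 4, 1997 + 63 days = May 6, 1997.
Apr 24, 1997 falls between when the raw date is calibrated (Mar 4, 1997) and when the report is sent to the excavator (May 6, 1997).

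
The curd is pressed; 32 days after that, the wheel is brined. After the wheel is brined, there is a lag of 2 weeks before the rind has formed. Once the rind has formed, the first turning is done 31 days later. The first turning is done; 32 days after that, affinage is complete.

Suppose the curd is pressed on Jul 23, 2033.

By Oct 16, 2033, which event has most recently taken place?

The curd is pressed: Jul 23, 2033.
The wheel is brined: Jul 23, 2033 + 32 days = Aug 24, 2033.
The rind has formed: Aug 24, 2033 + 2 weeks = Sep 7, 2033.
The first turning is done: Sep 7, 2033 + 31 days = Oct 8, 2033.
Affinage is complete: Oct 8, 2033 + 32 days = Nov 9, 2033.
Oct 16, 2033 falls between when the first turning is done (Oct 8, 2033) and when affinage is complete (Nov 9, 2033).

The first turning is done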